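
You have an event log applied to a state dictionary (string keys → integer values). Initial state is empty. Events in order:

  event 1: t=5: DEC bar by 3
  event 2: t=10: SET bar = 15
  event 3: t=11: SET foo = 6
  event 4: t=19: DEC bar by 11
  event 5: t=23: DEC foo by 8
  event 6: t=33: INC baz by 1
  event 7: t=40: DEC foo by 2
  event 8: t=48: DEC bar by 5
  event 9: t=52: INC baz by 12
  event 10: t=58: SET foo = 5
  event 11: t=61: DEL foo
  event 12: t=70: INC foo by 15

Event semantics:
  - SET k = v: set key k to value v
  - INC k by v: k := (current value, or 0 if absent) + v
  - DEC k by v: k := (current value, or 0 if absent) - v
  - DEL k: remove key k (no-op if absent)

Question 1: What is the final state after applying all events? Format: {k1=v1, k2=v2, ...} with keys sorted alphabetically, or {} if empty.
Answer: {bar=-1, baz=13, foo=15}

Derivation:
  after event 1 (t=5: DEC bar by 3): {bar=-3}
  after event 2 (t=10: SET bar = 15): {bar=15}
  after event 3 (t=11: SET foo = 6): {bar=15, foo=6}
  after event 4 (t=19: DEC bar by 11): {bar=4, foo=6}
  after event 5 (t=23: DEC foo by 8): {bar=4, foo=-2}
  after event 6 (t=33: INC baz by 1): {bar=4, baz=1, foo=-2}
  after event 7 (t=40: DEC foo by 2): {bar=4, baz=1, foo=-4}
  after event 8 (t=48: DEC bar by 5): {bar=-1, baz=1, foo=-4}
  after event 9 (t=52: INC baz by 12): {bar=-1, baz=13, foo=-4}
  after event 10 (t=58: SET foo = 5): {bar=-1, baz=13, foo=5}
  after event 11 (t=61: DEL foo): {bar=-1, baz=13}
  after event 12 (t=70: INC foo by 15): {bar=-1, baz=13, foo=15}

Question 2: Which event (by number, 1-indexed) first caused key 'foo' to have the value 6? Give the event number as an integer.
Looking for first event where foo becomes 6:
  event 3: foo (absent) -> 6  <-- first match

Answer: 3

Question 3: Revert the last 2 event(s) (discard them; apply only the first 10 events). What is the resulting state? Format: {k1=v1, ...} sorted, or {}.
Answer: {bar=-1, baz=13, foo=5}

Derivation:
Keep first 10 events (discard last 2):
  after event 1 (t=5: DEC bar by 3): {bar=-3}
  after event 2 (t=10: SET bar = 15): {bar=15}
  after event 3 (t=11: SET foo = 6): {bar=15, foo=6}
  after event 4 (t=19: DEC bar by 11): {bar=4, foo=6}
  after event 5 (t=23: DEC foo by 8): {bar=4, foo=-2}
  after event 6 (t=33: INC baz by 1): {bar=4, baz=1, foo=-2}
  after event 7 (t=40: DEC foo by 2): {bar=4, baz=1, foo=-4}
  after event 8 (t=48: DEC bar by 5): {bar=-1, baz=1, foo=-4}
  after event 9 (t=52: INC baz by 12): {bar=-1, baz=13, foo=-4}
  after event 10 (t=58: SET foo = 5): {bar=-1, baz=13, foo=5}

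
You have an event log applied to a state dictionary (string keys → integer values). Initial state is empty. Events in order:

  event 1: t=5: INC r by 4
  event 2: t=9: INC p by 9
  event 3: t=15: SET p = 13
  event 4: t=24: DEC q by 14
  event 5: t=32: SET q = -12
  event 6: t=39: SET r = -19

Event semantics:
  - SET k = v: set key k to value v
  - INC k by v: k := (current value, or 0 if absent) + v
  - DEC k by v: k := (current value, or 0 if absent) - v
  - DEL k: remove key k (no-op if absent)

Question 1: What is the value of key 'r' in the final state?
Answer: -19

Derivation:
Track key 'r' through all 6 events:
  event 1 (t=5: INC r by 4): r (absent) -> 4
  event 2 (t=9: INC p by 9): r unchanged
  event 3 (t=15: SET p = 13): r unchanged
  event 4 (t=24: DEC q by 14): r unchanged
  event 5 (t=32: SET q = -12): r unchanged
  event 6 (t=39: SET r = -19): r 4 -> -19
Final: r = -19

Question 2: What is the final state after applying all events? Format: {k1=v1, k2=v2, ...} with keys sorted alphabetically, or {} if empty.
  after event 1 (t=5: INC r by 4): {r=4}
  after event 2 (t=9: INC p by 9): {p=9, r=4}
  after event 3 (t=15: SET p = 13): {p=13, r=4}
  after event 4 (t=24: DEC q by 14): {p=13, q=-14, r=4}
  after event 5 (t=32: SET q = -12): {p=13, q=-12, r=4}
  after event 6 (t=39: SET r = -19): {p=13, q=-12, r=-19}

Answer: {p=13, q=-12, r=-19}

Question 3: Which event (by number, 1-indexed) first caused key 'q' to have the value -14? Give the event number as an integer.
Looking for first event where q becomes -14:
  event 4: q (absent) -> -14  <-- first match

Answer: 4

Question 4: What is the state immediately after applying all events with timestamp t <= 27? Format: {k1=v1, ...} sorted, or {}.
Answer: {p=13, q=-14, r=4}

Derivation:
Apply events with t <= 27 (4 events):
  after event 1 (t=5: INC r by 4): {r=4}
  after event 2 (t=9: INC p by 9): {p=9, r=4}
  after event 3 (t=15: SET p = 13): {p=13, r=4}
  after event 4 (t=24: DEC q by 14): {p=13, q=-14, r=4}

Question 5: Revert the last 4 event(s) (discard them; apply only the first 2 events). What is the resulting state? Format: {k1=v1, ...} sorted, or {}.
Answer: {p=9, r=4}

Derivation:
Keep first 2 events (discard last 4):
  after event 1 (t=5: INC r by 4): {r=4}
  after event 2 (t=9: INC p by 9): {p=9, r=4}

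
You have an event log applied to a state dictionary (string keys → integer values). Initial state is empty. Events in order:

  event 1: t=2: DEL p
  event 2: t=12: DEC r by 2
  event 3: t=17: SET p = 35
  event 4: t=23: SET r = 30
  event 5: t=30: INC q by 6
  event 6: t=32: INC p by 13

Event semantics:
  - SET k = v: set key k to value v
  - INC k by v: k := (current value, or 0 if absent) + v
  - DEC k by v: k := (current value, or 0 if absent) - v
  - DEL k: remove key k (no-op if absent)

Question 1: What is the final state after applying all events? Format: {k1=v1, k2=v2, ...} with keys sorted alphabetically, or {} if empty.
  after event 1 (t=2: DEL p): {}
  after event 2 (t=12: DEC r by 2): {r=-2}
  after event 3 (t=17: SET p = 35): {p=35, r=-2}
  after event 4 (t=23: SET r = 30): {p=35, r=30}
  after event 5 (t=30: INC q by 6): {p=35, q=6, r=30}
  after event 6 (t=32: INC p by 13): {p=48, q=6, r=30}

Answer: {p=48, q=6, r=30}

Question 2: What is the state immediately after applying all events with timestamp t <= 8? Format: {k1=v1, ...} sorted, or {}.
Apply events with t <= 8 (1 events):
  after event 1 (t=2: DEL p): {}

Answer: {}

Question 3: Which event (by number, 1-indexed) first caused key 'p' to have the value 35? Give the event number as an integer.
Answer: 3

Derivation:
Looking for first event where p becomes 35:
  event 3: p (absent) -> 35  <-- first match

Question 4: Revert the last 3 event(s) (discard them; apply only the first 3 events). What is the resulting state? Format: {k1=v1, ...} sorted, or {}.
Answer: {p=35, r=-2}

Derivation:
Keep first 3 events (discard last 3):
  after event 1 (t=2: DEL p): {}
  after event 2 (t=12: DEC r by 2): {r=-2}
  after event 3 (t=17: SET p = 35): {p=35, r=-2}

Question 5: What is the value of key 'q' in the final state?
Answer: 6

Derivation:
Track key 'q' through all 6 events:
  event 1 (t=2: DEL p): q unchanged
  event 2 (t=12: DEC r by 2): q unchanged
  event 3 (t=17: SET p = 35): q unchanged
  event 4 (t=23: SET r = 30): q unchanged
  event 5 (t=30: INC q by 6): q (absent) -> 6
  event 6 (t=32: INC p by 13): q unchanged
Final: q = 6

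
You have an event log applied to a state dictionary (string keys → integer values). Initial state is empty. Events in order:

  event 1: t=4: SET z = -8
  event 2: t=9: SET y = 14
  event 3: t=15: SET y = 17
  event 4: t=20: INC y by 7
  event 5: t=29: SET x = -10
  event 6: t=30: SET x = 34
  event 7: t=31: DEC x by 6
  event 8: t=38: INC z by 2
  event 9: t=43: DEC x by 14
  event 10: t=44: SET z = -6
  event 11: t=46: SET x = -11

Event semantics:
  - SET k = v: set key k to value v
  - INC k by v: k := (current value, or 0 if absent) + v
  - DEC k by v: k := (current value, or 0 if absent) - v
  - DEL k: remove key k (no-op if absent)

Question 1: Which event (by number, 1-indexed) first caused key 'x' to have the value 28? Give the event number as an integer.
Looking for first event where x becomes 28:
  event 5: x = -10
  event 6: x = 34
  event 7: x 34 -> 28  <-- first match

Answer: 7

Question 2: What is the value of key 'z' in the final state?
Track key 'z' through all 11 events:
  event 1 (t=4: SET z = -8): z (absent) -> -8
  event 2 (t=9: SET y = 14): z unchanged
  event 3 (t=15: SET y = 17): z unchanged
  event 4 (t=20: INC y by 7): z unchanged
  event 5 (t=29: SET x = -10): z unchanged
  event 6 (t=30: SET x = 34): z unchanged
  event 7 (t=31: DEC x by 6): z unchanged
  event 8 (t=38: INC z by 2): z -8 -> -6
  event 9 (t=43: DEC x by 14): z unchanged
  event 10 (t=44: SET z = -6): z -6 -> -6
  event 11 (t=46: SET x = -11): z unchanged
Final: z = -6

Answer: -6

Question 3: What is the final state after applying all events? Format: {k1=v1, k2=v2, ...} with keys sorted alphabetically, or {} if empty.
Answer: {x=-11, y=24, z=-6}

Derivation:
  after event 1 (t=4: SET z = -8): {z=-8}
  after event 2 (t=9: SET y = 14): {y=14, z=-8}
  after event 3 (t=15: SET y = 17): {y=17, z=-8}
  after event 4 (t=20: INC y by 7): {y=24, z=-8}
  after event 5 (t=29: SET x = -10): {x=-10, y=24, z=-8}
  after event 6 (t=30: SET x = 34): {x=34, y=24, z=-8}
  after event 7 (t=31: DEC x by 6): {x=28, y=24, z=-8}
  after event 8 (t=38: INC z by 2): {x=28, y=24, z=-6}
  after event 9 (t=43: DEC x by 14): {x=14, y=24, z=-6}
  after event 10 (t=44: SET z = -6): {x=14, y=24, z=-6}
  after event 11 (t=46: SET x = -11): {x=-11, y=24, z=-6}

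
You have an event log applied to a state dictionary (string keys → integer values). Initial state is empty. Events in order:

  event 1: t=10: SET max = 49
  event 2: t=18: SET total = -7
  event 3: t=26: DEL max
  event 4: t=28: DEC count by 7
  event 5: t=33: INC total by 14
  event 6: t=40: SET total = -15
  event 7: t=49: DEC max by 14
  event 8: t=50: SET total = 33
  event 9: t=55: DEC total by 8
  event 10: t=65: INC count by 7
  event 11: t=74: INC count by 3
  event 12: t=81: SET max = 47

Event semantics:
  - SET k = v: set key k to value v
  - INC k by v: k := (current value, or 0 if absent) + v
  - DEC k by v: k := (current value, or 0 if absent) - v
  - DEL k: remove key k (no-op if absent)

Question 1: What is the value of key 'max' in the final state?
Track key 'max' through all 12 events:
  event 1 (t=10: SET max = 49): max (absent) -> 49
  event 2 (t=18: SET total = -7): max unchanged
  event 3 (t=26: DEL max): max 49 -> (absent)
  event 4 (t=28: DEC count by 7): max unchanged
  event 5 (t=33: INC total by 14): max unchanged
  event 6 (t=40: SET total = -15): max unchanged
  event 7 (t=49: DEC max by 14): max (absent) -> -14
  event 8 (t=50: SET total = 33): max unchanged
  event 9 (t=55: DEC total by 8): max unchanged
  event 10 (t=65: INC count by 7): max unchanged
  event 11 (t=74: INC count by 3): max unchanged
  event 12 (t=81: SET max = 47): max -14 -> 47
Final: max = 47

Answer: 47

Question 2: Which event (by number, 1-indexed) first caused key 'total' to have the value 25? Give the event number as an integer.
Looking for first event where total becomes 25:
  event 2: total = -7
  event 3: total = -7
  event 4: total = -7
  event 5: total = 7
  event 6: total = -15
  event 7: total = -15
  event 8: total = 33
  event 9: total 33 -> 25  <-- first match

Answer: 9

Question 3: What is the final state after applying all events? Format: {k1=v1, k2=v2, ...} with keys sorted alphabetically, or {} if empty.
Answer: {count=3, max=47, total=25}

Derivation:
  after event 1 (t=10: SET max = 49): {max=49}
  after event 2 (t=18: SET total = -7): {max=49, total=-7}
  after event 3 (t=26: DEL max): {total=-7}
  after event 4 (t=28: DEC count by 7): {count=-7, total=-7}
  after event 5 (t=33: INC total by 14): {count=-7, total=7}
  after event 6 (t=40: SET total = -15): {count=-7, total=-15}
  after event 7 (t=49: DEC max by 14): {count=-7, max=-14, total=-15}
  after event 8 (t=50: SET total = 33): {count=-7, max=-14, total=33}
  after event 9 (t=55: DEC total by 8): {count=-7, max=-14, total=25}
  after event 10 (t=65: INC count by 7): {count=0, max=-14, total=25}
  after event 11 (t=74: INC count by 3): {count=3, max=-14, total=25}
  after event 12 (t=81: SET max = 47): {count=3, max=47, total=25}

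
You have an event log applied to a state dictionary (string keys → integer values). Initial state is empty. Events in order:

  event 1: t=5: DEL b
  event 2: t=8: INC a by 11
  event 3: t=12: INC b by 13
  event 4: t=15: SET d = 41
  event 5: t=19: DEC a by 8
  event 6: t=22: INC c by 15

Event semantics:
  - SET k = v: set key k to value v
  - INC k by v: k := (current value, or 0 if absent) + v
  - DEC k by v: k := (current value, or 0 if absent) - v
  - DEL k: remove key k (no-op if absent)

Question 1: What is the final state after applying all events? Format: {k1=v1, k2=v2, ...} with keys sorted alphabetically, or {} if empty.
  after event 1 (t=5: DEL b): {}
  after event 2 (t=8: INC a by 11): {a=11}
  after event 3 (t=12: INC b by 13): {a=11, b=13}
  after event 4 (t=15: SET d = 41): {a=11, b=13, d=41}
  after event 5 (t=19: DEC a by 8): {a=3, b=13, d=41}
  after event 6 (t=22: INC c by 15): {a=3, b=13, c=15, d=41}

Answer: {a=3, b=13, c=15, d=41}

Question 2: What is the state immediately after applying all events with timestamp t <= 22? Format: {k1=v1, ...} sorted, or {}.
Answer: {a=3, b=13, c=15, d=41}

Derivation:
Apply events with t <= 22 (6 events):
  after event 1 (t=5: DEL b): {}
  after event 2 (t=8: INC a by 11): {a=11}
  after event 3 (t=12: INC b by 13): {a=11, b=13}
  after event 4 (t=15: SET d = 41): {a=11, b=13, d=41}
  after event 5 (t=19: DEC a by 8): {a=3, b=13, d=41}
  after event 6 (t=22: INC c by 15): {a=3, b=13, c=15, d=41}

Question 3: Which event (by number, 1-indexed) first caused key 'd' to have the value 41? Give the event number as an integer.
Looking for first event where d becomes 41:
  event 4: d (absent) -> 41  <-- first match

Answer: 4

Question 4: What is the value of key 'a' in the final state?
Track key 'a' through all 6 events:
  event 1 (t=5: DEL b): a unchanged
  event 2 (t=8: INC a by 11): a (absent) -> 11
  event 3 (t=12: INC b by 13): a unchanged
  event 4 (t=15: SET d = 41): a unchanged
  event 5 (t=19: DEC a by 8): a 11 -> 3
  event 6 (t=22: INC c by 15): a unchanged
Final: a = 3

Answer: 3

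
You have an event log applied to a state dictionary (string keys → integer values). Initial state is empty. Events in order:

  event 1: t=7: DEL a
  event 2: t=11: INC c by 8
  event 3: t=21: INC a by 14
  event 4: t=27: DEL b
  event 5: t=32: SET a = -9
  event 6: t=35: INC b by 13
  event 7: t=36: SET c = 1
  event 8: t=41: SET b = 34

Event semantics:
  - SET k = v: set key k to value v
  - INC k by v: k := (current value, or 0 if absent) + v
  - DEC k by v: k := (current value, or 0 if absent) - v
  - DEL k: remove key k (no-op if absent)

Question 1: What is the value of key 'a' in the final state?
Track key 'a' through all 8 events:
  event 1 (t=7: DEL a): a (absent) -> (absent)
  event 2 (t=11: INC c by 8): a unchanged
  event 3 (t=21: INC a by 14): a (absent) -> 14
  event 4 (t=27: DEL b): a unchanged
  event 5 (t=32: SET a = -9): a 14 -> -9
  event 6 (t=35: INC b by 13): a unchanged
  event 7 (t=36: SET c = 1): a unchanged
  event 8 (t=41: SET b = 34): a unchanged
Final: a = -9

Answer: -9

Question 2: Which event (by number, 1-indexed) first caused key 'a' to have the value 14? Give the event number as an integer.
Looking for first event where a becomes 14:
  event 3: a (absent) -> 14  <-- first match

Answer: 3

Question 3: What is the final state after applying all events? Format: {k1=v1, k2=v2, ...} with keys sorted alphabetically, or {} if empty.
Answer: {a=-9, b=34, c=1}

Derivation:
  after event 1 (t=7: DEL a): {}
  after event 2 (t=11: INC c by 8): {c=8}
  after event 3 (t=21: INC a by 14): {a=14, c=8}
  after event 4 (t=27: DEL b): {a=14, c=8}
  after event 5 (t=32: SET a = -9): {a=-9, c=8}
  after event 6 (t=35: INC b by 13): {a=-9, b=13, c=8}
  after event 7 (t=36: SET c = 1): {a=-9, b=13, c=1}
  after event 8 (t=41: SET b = 34): {a=-9, b=34, c=1}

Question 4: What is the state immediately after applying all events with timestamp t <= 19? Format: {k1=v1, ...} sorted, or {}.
Answer: {c=8}

Derivation:
Apply events with t <= 19 (2 events):
  after event 1 (t=7: DEL a): {}
  after event 2 (t=11: INC c by 8): {c=8}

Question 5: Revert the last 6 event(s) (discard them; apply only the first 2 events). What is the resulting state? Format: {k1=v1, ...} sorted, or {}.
Answer: {c=8}

Derivation:
Keep first 2 events (discard last 6):
  after event 1 (t=7: DEL a): {}
  after event 2 (t=11: INC c by 8): {c=8}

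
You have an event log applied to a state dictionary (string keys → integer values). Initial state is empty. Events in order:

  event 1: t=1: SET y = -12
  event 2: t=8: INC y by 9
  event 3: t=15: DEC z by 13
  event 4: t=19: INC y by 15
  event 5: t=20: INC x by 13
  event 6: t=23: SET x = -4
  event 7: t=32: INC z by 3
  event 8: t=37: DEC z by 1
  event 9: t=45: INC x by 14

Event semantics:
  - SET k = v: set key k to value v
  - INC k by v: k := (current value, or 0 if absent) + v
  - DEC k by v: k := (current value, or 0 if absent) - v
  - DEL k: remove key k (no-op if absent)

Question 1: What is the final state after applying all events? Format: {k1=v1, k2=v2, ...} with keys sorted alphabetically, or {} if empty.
  after event 1 (t=1: SET y = -12): {y=-12}
  after event 2 (t=8: INC y by 9): {y=-3}
  after event 3 (t=15: DEC z by 13): {y=-3, z=-13}
  after event 4 (t=19: INC y by 15): {y=12, z=-13}
  after event 5 (t=20: INC x by 13): {x=13, y=12, z=-13}
  after event 6 (t=23: SET x = -4): {x=-4, y=12, z=-13}
  after event 7 (t=32: INC z by 3): {x=-4, y=12, z=-10}
  after event 8 (t=37: DEC z by 1): {x=-4, y=12, z=-11}
  after event 9 (t=45: INC x by 14): {x=10, y=12, z=-11}

Answer: {x=10, y=12, z=-11}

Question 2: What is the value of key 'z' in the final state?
Track key 'z' through all 9 events:
  event 1 (t=1: SET y = -12): z unchanged
  event 2 (t=8: INC y by 9): z unchanged
  event 3 (t=15: DEC z by 13): z (absent) -> -13
  event 4 (t=19: INC y by 15): z unchanged
  event 5 (t=20: INC x by 13): z unchanged
  event 6 (t=23: SET x = -4): z unchanged
  event 7 (t=32: INC z by 3): z -13 -> -10
  event 8 (t=37: DEC z by 1): z -10 -> -11
  event 9 (t=45: INC x by 14): z unchanged
Final: z = -11

Answer: -11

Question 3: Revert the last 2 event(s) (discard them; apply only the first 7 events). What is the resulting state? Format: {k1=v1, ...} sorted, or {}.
Keep first 7 events (discard last 2):
  after event 1 (t=1: SET y = -12): {y=-12}
  after event 2 (t=8: INC y by 9): {y=-3}
  after event 3 (t=15: DEC z by 13): {y=-3, z=-13}
  after event 4 (t=19: INC y by 15): {y=12, z=-13}
  after event 5 (t=20: INC x by 13): {x=13, y=12, z=-13}
  after event 6 (t=23: SET x = -4): {x=-4, y=12, z=-13}
  after event 7 (t=32: INC z by 3): {x=-4, y=12, z=-10}

Answer: {x=-4, y=12, z=-10}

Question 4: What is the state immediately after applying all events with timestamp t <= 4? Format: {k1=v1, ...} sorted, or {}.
Apply events with t <= 4 (1 events):
  after event 1 (t=1: SET y = -12): {y=-12}

Answer: {y=-12}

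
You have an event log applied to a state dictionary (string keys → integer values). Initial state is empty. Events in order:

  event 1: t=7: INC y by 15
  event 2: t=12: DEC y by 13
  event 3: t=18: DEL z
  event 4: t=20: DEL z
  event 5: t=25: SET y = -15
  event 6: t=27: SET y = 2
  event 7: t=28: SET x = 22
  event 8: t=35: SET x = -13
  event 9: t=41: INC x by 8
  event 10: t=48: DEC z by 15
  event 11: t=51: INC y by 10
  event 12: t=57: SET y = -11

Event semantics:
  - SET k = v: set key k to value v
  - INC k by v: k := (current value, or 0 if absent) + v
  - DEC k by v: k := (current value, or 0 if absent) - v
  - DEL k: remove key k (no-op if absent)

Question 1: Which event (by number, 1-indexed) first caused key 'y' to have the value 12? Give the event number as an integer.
Answer: 11

Derivation:
Looking for first event where y becomes 12:
  event 1: y = 15
  event 2: y = 2
  event 3: y = 2
  event 4: y = 2
  event 5: y = -15
  event 6: y = 2
  event 7: y = 2
  event 8: y = 2
  event 9: y = 2
  event 10: y = 2
  event 11: y 2 -> 12  <-- first match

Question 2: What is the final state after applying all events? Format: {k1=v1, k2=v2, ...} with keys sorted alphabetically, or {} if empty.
  after event 1 (t=7: INC y by 15): {y=15}
  after event 2 (t=12: DEC y by 13): {y=2}
  after event 3 (t=18: DEL z): {y=2}
  after event 4 (t=20: DEL z): {y=2}
  after event 5 (t=25: SET y = -15): {y=-15}
  after event 6 (t=27: SET y = 2): {y=2}
  after event 7 (t=28: SET x = 22): {x=22, y=2}
  after event 8 (t=35: SET x = -13): {x=-13, y=2}
  after event 9 (t=41: INC x by 8): {x=-5, y=2}
  after event 10 (t=48: DEC z by 15): {x=-5, y=2, z=-15}
  after event 11 (t=51: INC y by 10): {x=-5, y=12, z=-15}
  after event 12 (t=57: SET y = -11): {x=-5, y=-11, z=-15}

Answer: {x=-5, y=-11, z=-15}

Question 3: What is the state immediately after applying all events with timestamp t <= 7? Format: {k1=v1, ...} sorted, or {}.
Apply events with t <= 7 (1 events):
  after event 1 (t=7: INC y by 15): {y=15}

Answer: {y=15}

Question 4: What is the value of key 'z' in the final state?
Track key 'z' through all 12 events:
  event 1 (t=7: INC y by 15): z unchanged
  event 2 (t=12: DEC y by 13): z unchanged
  event 3 (t=18: DEL z): z (absent) -> (absent)
  event 4 (t=20: DEL z): z (absent) -> (absent)
  event 5 (t=25: SET y = -15): z unchanged
  event 6 (t=27: SET y = 2): z unchanged
  event 7 (t=28: SET x = 22): z unchanged
  event 8 (t=35: SET x = -13): z unchanged
  event 9 (t=41: INC x by 8): z unchanged
  event 10 (t=48: DEC z by 15): z (absent) -> -15
  event 11 (t=51: INC y by 10): z unchanged
  event 12 (t=57: SET y = -11): z unchanged
Final: z = -15

Answer: -15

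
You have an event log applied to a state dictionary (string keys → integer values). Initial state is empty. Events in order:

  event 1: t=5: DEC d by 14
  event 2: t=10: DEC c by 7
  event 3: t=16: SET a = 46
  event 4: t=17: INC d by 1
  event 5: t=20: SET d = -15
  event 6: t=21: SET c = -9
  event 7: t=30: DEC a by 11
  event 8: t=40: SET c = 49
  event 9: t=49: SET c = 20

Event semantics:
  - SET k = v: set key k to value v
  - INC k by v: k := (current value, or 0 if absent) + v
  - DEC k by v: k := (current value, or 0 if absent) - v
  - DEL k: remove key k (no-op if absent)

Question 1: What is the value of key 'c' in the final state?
Track key 'c' through all 9 events:
  event 1 (t=5: DEC d by 14): c unchanged
  event 2 (t=10: DEC c by 7): c (absent) -> -7
  event 3 (t=16: SET a = 46): c unchanged
  event 4 (t=17: INC d by 1): c unchanged
  event 5 (t=20: SET d = -15): c unchanged
  event 6 (t=21: SET c = -9): c -7 -> -9
  event 7 (t=30: DEC a by 11): c unchanged
  event 8 (t=40: SET c = 49): c -9 -> 49
  event 9 (t=49: SET c = 20): c 49 -> 20
Final: c = 20

Answer: 20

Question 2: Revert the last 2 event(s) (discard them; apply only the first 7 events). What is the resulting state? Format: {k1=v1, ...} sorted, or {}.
Answer: {a=35, c=-9, d=-15}

Derivation:
Keep first 7 events (discard last 2):
  after event 1 (t=5: DEC d by 14): {d=-14}
  after event 2 (t=10: DEC c by 7): {c=-7, d=-14}
  after event 3 (t=16: SET a = 46): {a=46, c=-7, d=-14}
  after event 4 (t=17: INC d by 1): {a=46, c=-7, d=-13}
  after event 5 (t=20: SET d = -15): {a=46, c=-7, d=-15}
  after event 6 (t=21: SET c = -9): {a=46, c=-9, d=-15}
  after event 7 (t=30: DEC a by 11): {a=35, c=-9, d=-15}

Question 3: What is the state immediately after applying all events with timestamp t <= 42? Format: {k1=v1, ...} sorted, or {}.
Apply events with t <= 42 (8 events):
  after event 1 (t=5: DEC d by 14): {d=-14}
  after event 2 (t=10: DEC c by 7): {c=-7, d=-14}
  after event 3 (t=16: SET a = 46): {a=46, c=-7, d=-14}
  after event 4 (t=17: INC d by 1): {a=46, c=-7, d=-13}
  after event 5 (t=20: SET d = -15): {a=46, c=-7, d=-15}
  after event 6 (t=21: SET c = -9): {a=46, c=-9, d=-15}
  after event 7 (t=30: DEC a by 11): {a=35, c=-9, d=-15}
  after event 8 (t=40: SET c = 49): {a=35, c=49, d=-15}

Answer: {a=35, c=49, d=-15}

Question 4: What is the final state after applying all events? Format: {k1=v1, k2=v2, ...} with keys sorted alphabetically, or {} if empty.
  after event 1 (t=5: DEC d by 14): {d=-14}
  after event 2 (t=10: DEC c by 7): {c=-7, d=-14}
  after event 3 (t=16: SET a = 46): {a=46, c=-7, d=-14}
  after event 4 (t=17: INC d by 1): {a=46, c=-7, d=-13}
  after event 5 (t=20: SET d = -15): {a=46, c=-7, d=-15}
  after event 6 (t=21: SET c = -9): {a=46, c=-9, d=-15}
  after event 7 (t=30: DEC a by 11): {a=35, c=-9, d=-15}
  after event 8 (t=40: SET c = 49): {a=35, c=49, d=-15}
  after event 9 (t=49: SET c = 20): {a=35, c=20, d=-15}

Answer: {a=35, c=20, d=-15}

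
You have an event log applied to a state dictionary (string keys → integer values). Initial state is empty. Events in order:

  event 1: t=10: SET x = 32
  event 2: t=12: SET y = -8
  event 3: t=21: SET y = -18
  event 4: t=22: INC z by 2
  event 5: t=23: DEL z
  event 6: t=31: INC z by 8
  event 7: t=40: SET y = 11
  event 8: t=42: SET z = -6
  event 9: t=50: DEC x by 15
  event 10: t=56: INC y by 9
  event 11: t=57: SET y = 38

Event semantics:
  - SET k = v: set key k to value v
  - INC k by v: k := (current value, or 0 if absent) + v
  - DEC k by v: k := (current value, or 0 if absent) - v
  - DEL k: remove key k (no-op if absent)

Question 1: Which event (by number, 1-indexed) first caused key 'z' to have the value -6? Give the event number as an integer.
Looking for first event where z becomes -6:
  event 4: z = 2
  event 5: z = (absent)
  event 6: z = 8
  event 7: z = 8
  event 8: z 8 -> -6  <-- first match

Answer: 8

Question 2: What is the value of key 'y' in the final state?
Track key 'y' through all 11 events:
  event 1 (t=10: SET x = 32): y unchanged
  event 2 (t=12: SET y = -8): y (absent) -> -8
  event 3 (t=21: SET y = -18): y -8 -> -18
  event 4 (t=22: INC z by 2): y unchanged
  event 5 (t=23: DEL z): y unchanged
  event 6 (t=31: INC z by 8): y unchanged
  event 7 (t=40: SET y = 11): y -18 -> 11
  event 8 (t=42: SET z = -6): y unchanged
  event 9 (t=50: DEC x by 15): y unchanged
  event 10 (t=56: INC y by 9): y 11 -> 20
  event 11 (t=57: SET y = 38): y 20 -> 38
Final: y = 38

Answer: 38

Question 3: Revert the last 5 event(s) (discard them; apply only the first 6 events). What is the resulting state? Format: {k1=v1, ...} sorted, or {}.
Keep first 6 events (discard last 5):
  after event 1 (t=10: SET x = 32): {x=32}
  after event 2 (t=12: SET y = -8): {x=32, y=-8}
  after event 3 (t=21: SET y = -18): {x=32, y=-18}
  after event 4 (t=22: INC z by 2): {x=32, y=-18, z=2}
  after event 5 (t=23: DEL z): {x=32, y=-18}
  after event 6 (t=31: INC z by 8): {x=32, y=-18, z=8}

Answer: {x=32, y=-18, z=8}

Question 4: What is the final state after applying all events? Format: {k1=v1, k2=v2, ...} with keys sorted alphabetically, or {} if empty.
  after event 1 (t=10: SET x = 32): {x=32}
  after event 2 (t=12: SET y = -8): {x=32, y=-8}
  after event 3 (t=21: SET y = -18): {x=32, y=-18}
  after event 4 (t=22: INC z by 2): {x=32, y=-18, z=2}
  after event 5 (t=23: DEL z): {x=32, y=-18}
  after event 6 (t=31: INC z by 8): {x=32, y=-18, z=8}
  after event 7 (t=40: SET y = 11): {x=32, y=11, z=8}
  after event 8 (t=42: SET z = -6): {x=32, y=11, z=-6}
  after event 9 (t=50: DEC x by 15): {x=17, y=11, z=-6}
  after event 10 (t=56: INC y by 9): {x=17, y=20, z=-6}
  after event 11 (t=57: SET y = 38): {x=17, y=38, z=-6}

Answer: {x=17, y=38, z=-6}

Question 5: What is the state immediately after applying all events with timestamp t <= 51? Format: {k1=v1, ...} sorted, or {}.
Answer: {x=17, y=11, z=-6}

Derivation:
Apply events with t <= 51 (9 events):
  after event 1 (t=10: SET x = 32): {x=32}
  after event 2 (t=12: SET y = -8): {x=32, y=-8}
  after event 3 (t=21: SET y = -18): {x=32, y=-18}
  after event 4 (t=22: INC z by 2): {x=32, y=-18, z=2}
  after event 5 (t=23: DEL z): {x=32, y=-18}
  after event 6 (t=31: INC z by 8): {x=32, y=-18, z=8}
  after event 7 (t=40: SET y = 11): {x=32, y=11, z=8}
  after event 8 (t=42: SET z = -6): {x=32, y=11, z=-6}
  after event 9 (t=50: DEC x by 15): {x=17, y=11, z=-6}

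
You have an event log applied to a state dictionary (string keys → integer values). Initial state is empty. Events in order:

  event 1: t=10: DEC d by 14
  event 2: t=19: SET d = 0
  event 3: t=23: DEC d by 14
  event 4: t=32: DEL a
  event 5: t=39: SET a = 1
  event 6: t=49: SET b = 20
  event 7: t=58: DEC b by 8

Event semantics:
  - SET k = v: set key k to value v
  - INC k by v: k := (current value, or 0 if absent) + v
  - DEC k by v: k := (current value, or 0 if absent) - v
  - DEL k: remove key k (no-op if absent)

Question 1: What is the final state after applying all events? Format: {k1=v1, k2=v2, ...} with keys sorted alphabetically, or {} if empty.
Answer: {a=1, b=12, d=-14}

Derivation:
  after event 1 (t=10: DEC d by 14): {d=-14}
  after event 2 (t=19: SET d = 0): {d=0}
  after event 3 (t=23: DEC d by 14): {d=-14}
  after event 4 (t=32: DEL a): {d=-14}
  after event 5 (t=39: SET a = 1): {a=1, d=-14}
  after event 6 (t=49: SET b = 20): {a=1, b=20, d=-14}
  after event 7 (t=58: DEC b by 8): {a=1, b=12, d=-14}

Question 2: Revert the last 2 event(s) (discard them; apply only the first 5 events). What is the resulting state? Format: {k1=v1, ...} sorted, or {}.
Answer: {a=1, d=-14}

Derivation:
Keep first 5 events (discard last 2):
  after event 1 (t=10: DEC d by 14): {d=-14}
  after event 2 (t=19: SET d = 0): {d=0}
  after event 3 (t=23: DEC d by 14): {d=-14}
  after event 4 (t=32: DEL a): {d=-14}
  after event 5 (t=39: SET a = 1): {a=1, d=-14}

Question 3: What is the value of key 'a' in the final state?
Answer: 1

Derivation:
Track key 'a' through all 7 events:
  event 1 (t=10: DEC d by 14): a unchanged
  event 2 (t=19: SET d = 0): a unchanged
  event 3 (t=23: DEC d by 14): a unchanged
  event 4 (t=32: DEL a): a (absent) -> (absent)
  event 5 (t=39: SET a = 1): a (absent) -> 1
  event 6 (t=49: SET b = 20): a unchanged
  event 7 (t=58: DEC b by 8): a unchanged
Final: a = 1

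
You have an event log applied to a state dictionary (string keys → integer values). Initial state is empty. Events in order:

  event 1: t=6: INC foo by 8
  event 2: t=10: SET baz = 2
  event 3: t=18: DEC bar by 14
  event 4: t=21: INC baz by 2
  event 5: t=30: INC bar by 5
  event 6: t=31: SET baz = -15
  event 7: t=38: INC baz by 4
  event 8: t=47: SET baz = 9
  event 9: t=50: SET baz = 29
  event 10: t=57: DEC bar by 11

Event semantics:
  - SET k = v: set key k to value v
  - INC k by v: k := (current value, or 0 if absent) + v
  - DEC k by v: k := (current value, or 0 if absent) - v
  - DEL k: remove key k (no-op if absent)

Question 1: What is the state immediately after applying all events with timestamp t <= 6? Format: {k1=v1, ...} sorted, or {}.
Apply events with t <= 6 (1 events):
  after event 1 (t=6: INC foo by 8): {foo=8}

Answer: {foo=8}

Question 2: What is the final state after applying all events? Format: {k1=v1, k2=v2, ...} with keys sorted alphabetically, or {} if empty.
Answer: {bar=-20, baz=29, foo=8}

Derivation:
  after event 1 (t=6: INC foo by 8): {foo=8}
  after event 2 (t=10: SET baz = 2): {baz=2, foo=8}
  after event 3 (t=18: DEC bar by 14): {bar=-14, baz=2, foo=8}
  after event 4 (t=21: INC baz by 2): {bar=-14, baz=4, foo=8}
  after event 5 (t=30: INC bar by 5): {bar=-9, baz=4, foo=8}
  after event 6 (t=31: SET baz = -15): {bar=-9, baz=-15, foo=8}
  after event 7 (t=38: INC baz by 4): {bar=-9, baz=-11, foo=8}
  after event 8 (t=47: SET baz = 9): {bar=-9, baz=9, foo=8}
  after event 9 (t=50: SET baz = 29): {bar=-9, baz=29, foo=8}
  after event 10 (t=57: DEC bar by 11): {bar=-20, baz=29, foo=8}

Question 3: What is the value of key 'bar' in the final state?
Answer: -20

Derivation:
Track key 'bar' through all 10 events:
  event 1 (t=6: INC foo by 8): bar unchanged
  event 2 (t=10: SET baz = 2): bar unchanged
  event 3 (t=18: DEC bar by 14): bar (absent) -> -14
  event 4 (t=21: INC baz by 2): bar unchanged
  event 5 (t=30: INC bar by 5): bar -14 -> -9
  event 6 (t=31: SET baz = -15): bar unchanged
  event 7 (t=38: INC baz by 4): bar unchanged
  event 8 (t=47: SET baz = 9): bar unchanged
  event 9 (t=50: SET baz = 29): bar unchanged
  event 10 (t=57: DEC bar by 11): bar -9 -> -20
Final: bar = -20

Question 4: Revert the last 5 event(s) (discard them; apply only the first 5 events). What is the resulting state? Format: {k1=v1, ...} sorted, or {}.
Keep first 5 events (discard last 5):
  after event 1 (t=6: INC foo by 8): {foo=8}
  after event 2 (t=10: SET baz = 2): {baz=2, foo=8}
  after event 3 (t=18: DEC bar by 14): {bar=-14, baz=2, foo=8}
  after event 4 (t=21: INC baz by 2): {bar=-14, baz=4, foo=8}
  after event 5 (t=30: INC bar by 5): {bar=-9, baz=4, foo=8}

Answer: {bar=-9, baz=4, foo=8}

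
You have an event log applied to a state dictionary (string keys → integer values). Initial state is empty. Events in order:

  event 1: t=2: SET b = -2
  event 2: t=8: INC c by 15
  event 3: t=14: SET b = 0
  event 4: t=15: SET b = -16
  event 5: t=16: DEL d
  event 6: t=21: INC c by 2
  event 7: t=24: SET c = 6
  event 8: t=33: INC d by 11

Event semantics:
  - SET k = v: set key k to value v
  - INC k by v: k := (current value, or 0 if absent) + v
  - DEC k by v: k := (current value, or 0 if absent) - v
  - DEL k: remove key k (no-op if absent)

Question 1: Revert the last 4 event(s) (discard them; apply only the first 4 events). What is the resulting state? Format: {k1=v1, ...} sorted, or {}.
Answer: {b=-16, c=15}

Derivation:
Keep first 4 events (discard last 4):
  after event 1 (t=2: SET b = -2): {b=-2}
  after event 2 (t=8: INC c by 15): {b=-2, c=15}
  after event 3 (t=14: SET b = 0): {b=0, c=15}
  after event 4 (t=15: SET b = -16): {b=-16, c=15}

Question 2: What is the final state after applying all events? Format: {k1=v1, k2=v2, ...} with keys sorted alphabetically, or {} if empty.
Answer: {b=-16, c=6, d=11}

Derivation:
  after event 1 (t=2: SET b = -2): {b=-2}
  after event 2 (t=8: INC c by 15): {b=-2, c=15}
  after event 3 (t=14: SET b = 0): {b=0, c=15}
  after event 4 (t=15: SET b = -16): {b=-16, c=15}
  after event 5 (t=16: DEL d): {b=-16, c=15}
  after event 6 (t=21: INC c by 2): {b=-16, c=17}
  after event 7 (t=24: SET c = 6): {b=-16, c=6}
  after event 8 (t=33: INC d by 11): {b=-16, c=6, d=11}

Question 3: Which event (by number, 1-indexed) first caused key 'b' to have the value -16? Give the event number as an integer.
Looking for first event where b becomes -16:
  event 1: b = -2
  event 2: b = -2
  event 3: b = 0
  event 4: b 0 -> -16  <-- first match

Answer: 4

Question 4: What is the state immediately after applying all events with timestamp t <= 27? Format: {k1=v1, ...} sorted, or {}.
Apply events with t <= 27 (7 events):
  after event 1 (t=2: SET b = -2): {b=-2}
  after event 2 (t=8: INC c by 15): {b=-2, c=15}
  after event 3 (t=14: SET b = 0): {b=0, c=15}
  after event 4 (t=15: SET b = -16): {b=-16, c=15}
  after event 5 (t=16: DEL d): {b=-16, c=15}
  after event 6 (t=21: INC c by 2): {b=-16, c=17}
  after event 7 (t=24: SET c = 6): {b=-16, c=6}

Answer: {b=-16, c=6}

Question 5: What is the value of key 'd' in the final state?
Track key 'd' through all 8 events:
  event 1 (t=2: SET b = -2): d unchanged
  event 2 (t=8: INC c by 15): d unchanged
  event 3 (t=14: SET b = 0): d unchanged
  event 4 (t=15: SET b = -16): d unchanged
  event 5 (t=16: DEL d): d (absent) -> (absent)
  event 6 (t=21: INC c by 2): d unchanged
  event 7 (t=24: SET c = 6): d unchanged
  event 8 (t=33: INC d by 11): d (absent) -> 11
Final: d = 11

Answer: 11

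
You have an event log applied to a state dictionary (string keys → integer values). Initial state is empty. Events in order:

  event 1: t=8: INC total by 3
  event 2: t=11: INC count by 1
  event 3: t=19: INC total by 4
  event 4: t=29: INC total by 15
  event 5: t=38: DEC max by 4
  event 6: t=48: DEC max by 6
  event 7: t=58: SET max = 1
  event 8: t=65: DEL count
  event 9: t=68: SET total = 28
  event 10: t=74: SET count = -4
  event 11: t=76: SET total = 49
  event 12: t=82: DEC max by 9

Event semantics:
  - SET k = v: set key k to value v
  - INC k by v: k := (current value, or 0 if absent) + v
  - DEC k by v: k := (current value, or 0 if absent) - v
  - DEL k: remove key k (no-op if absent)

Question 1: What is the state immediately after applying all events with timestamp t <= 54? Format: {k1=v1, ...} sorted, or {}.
Answer: {count=1, max=-10, total=22}

Derivation:
Apply events with t <= 54 (6 events):
  after event 1 (t=8: INC total by 3): {total=3}
  after event 2 (t=11: INC count by 1): {count=1, total=3}
  after event 3 (t=19: INC total by 4): {count=1, total=7}
  after event 4 (t=29: INC total by 15): {count=1, total=22}
  after event 5 (t=38: DEC max by 4): {count=1, max=-4, total=22}
  after event 6 (t=48: DEC max by 6): {count=1, max=-10, total=22}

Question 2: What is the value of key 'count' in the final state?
Track key 'count' through all 12 events:
  event 1 (t=8: INC total by 3): count unchanged
  event 2 (t=11: INC count by 1): count (absent) -> 1
  event 3 (t=19: INC total by 4): count unchanged
  event 4 (t=29: INC total by 15): count unchanged
  event 5 (t=38: DEC max by 4): count unchanged
  event 6 (t=48: DEC max by 6): count unchanged
  event 7 (t=58: SET max = 1): count unchanged
  event 8 (t=65: DEL count): count 1 -> (absent)
  event 9 (t=68: SET total = 28): count unchanged
  event 10 (t=74: SET count = -4): count (absent) -> -4
  event 11 (t=76: SET total = 49): count unchanged
  event 12 (t=82: DEC max by 9): count unchanged
Final: count = -4

Answer: -4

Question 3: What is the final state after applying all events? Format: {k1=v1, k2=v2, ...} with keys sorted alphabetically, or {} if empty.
  after event 1 (t=8: INC total by 3): {total=3}
  after event 2 (t=11: INC count by 1): {count=1, total=3}
  after event 3 (t=19: INC total by 4): {count=1, total=7}
  after event 4 (t=29: INC total by 15): {count=1, total=22}
  after event 5 (t=38: DEC max by 4): {count=1, max=-4, total=22}
  after event 6 (t=48: DEC max by 6): {count=1, max=-10, total=22}
  after event 7 (t=58: SET max = 1): {count=1, max=1, total=22}
  after event 8 (t=65: DEL count): {max=1, total=22}
  after event 9 (t=68: SET total = 28): {max=1, total=28}
  after event 10 (t=74: SET count = -4): {count=-4, max=1, total=28}
  after event 11 (t=76: SET total = 49): {count=-4, max=1, total=49}
  after event 12 (t=82: DEC max by 9): {count=-4, max=-8, total=49}

Answer: {count=-4, max=-8, total=49}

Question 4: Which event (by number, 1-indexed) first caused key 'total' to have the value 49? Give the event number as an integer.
Answer: 11

Derivation:
Looking for first event where total becomes 49:
  event 1: total = 3
  event 2: total = 3
  event 3: total = 7
  event 4: total = 22
  event 5: total = 22
  event 6: total = 22
  event 7: total = 22
  event 8: total = 22
  event 9: total = 28
  event 10: total = 28
  event 11: total 28 -> 49  <-- first match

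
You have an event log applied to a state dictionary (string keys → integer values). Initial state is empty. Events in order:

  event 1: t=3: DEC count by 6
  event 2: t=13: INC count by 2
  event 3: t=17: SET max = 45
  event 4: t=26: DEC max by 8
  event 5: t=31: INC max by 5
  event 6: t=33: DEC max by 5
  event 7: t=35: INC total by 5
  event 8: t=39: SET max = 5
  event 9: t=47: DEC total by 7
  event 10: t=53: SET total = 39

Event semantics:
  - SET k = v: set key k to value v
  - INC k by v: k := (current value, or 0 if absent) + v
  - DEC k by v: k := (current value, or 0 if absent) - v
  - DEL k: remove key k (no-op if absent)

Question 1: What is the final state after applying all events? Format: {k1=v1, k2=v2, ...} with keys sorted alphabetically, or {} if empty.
  after event 1 (t=3: DEC count by 6): {count=-6}
  after event 2 (t=13: INC count by 2): {count=-4}
  after event 3 (t=17: SET max = 45): {count=-4, max=45}
  after event 4 (t=26: DEC max by 8): {count=-4, max=37}
  after event 5 (t=31: INC max by 5): {count=-4, max=42}
  after event 6 (t=33: DEC max by 5): {count=-4, max=37}
  after event 7 (t=35: INC total by 5): {count=-4, max=37, total=5}
  after event 8 (t=39: SET max = 5): {count=-4, max=5, total=5}
  after event 9 (t=47: DEC total by 7): {count=-4, max=5, total=-2}
  after event 10 (t=53: SET total = 39): {count=-4, max=5, total=39}

Answer: {count=-4, max=5, total=39}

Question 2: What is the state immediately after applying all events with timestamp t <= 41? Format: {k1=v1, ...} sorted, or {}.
Answer: {count=-4, max=5, total=5}

Derivation:
Apply events with t <= 41 (8 events):
  after event 1 (t=3: DEC count by 6): {count=-6}
  after event 2 (t=13: INC count by 2): {count=-4}
  after event 3 (t=17: SET max = 45): {count=-4, max=45}
  after event 4 (t=26: DEC max by 8): {count=-4, max=37}
  after event 5 (t=31: INC max by 5): {count=-4, max=42}
  after event 6 (t=33: DEC max by 5): {count=-4, max=37}
  after event 7 (t=35: INC total by 5): {count=-4, max=37, total=5}
  after event 8 (t=39: SET max = 5): {count=-4, max=5, total=5}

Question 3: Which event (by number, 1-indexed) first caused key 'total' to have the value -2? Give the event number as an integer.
Looking for first event where total becomes -2:
  event 7: total = 5
  event 8: total = 5
  event 9: total 5 -> -2  <-- first match

Answer: 9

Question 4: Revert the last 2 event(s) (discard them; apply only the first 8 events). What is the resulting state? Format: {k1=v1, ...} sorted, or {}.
Keep first 8 events (discard last 2):
  after event 1 (t=3: DEC count by 6): {count=-6}
  after event 2 (t=13: INC count by 2): {count=-4}
  after event 3 (t=17: SET max = 45): {count=-4, max=45}
  after event 4 (t=26: DEC max by 8): {count=-4, max=37}
  after event 5 (t=31: INC max by 5): {count=-4, max=42}
  after event 6 (t=33: DEC max by 5): {count=-4, max=37}
  after event 7 (t=35: INC total by 5): {count=-4, max=37, total=5}
  after event 8 (t=39: SET max = 5): {count=-4, max=5, total=5}

Answer: {count=-4, max=5, total=5}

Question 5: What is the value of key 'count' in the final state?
Answer: -4

Derivation:
Track key 'count' through all 10 events:
  event 1 (t=3: DEC count by 6): count (absent) -> -6
  event 2 (t=13: INC count by 2): count -6 -> -4
  event 3 (t=17: SET max = 45): count unchanged
  event 4 (t=26: DEC max by 8): count unchanged
  event 5 (t=31: INC max by 5): count unchanged
  event 6 (t=33: DEC max by 5): count unchanged
  event 7 (t=35: INC total by 5): count unchanged
  event 8 (t=39: SET max = 5): count unchanged
  event 9 (t=47: DEC total by 7): count unchanged
  event 10 (t=53: SET total = 39): count unchanged
Final: count = -4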